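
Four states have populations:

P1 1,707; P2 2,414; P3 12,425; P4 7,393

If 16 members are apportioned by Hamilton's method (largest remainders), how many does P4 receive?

Total 23939; standard divisor 23939/16 ≈ 1496.188.
Standard quotas: P1 1.1409, P2 1.6134, P3 8.3044, P4 4.9412.
Lower quotas: P1 1, P2 1, P3 8, P4 4 (sum 14, leaving 2 seats).
Remainders in descending order: P4 0.9412, P2 0.6134, P3 0.3044, P1 0.1409.
The surplus seats go to P4, P2.
P4 receives 5.

5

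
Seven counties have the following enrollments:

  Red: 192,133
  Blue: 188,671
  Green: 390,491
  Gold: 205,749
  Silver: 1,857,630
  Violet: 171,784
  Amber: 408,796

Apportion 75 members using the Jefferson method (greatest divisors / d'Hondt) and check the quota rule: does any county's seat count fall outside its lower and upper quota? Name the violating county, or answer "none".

Standard quotas: Red 4.219, Blue 4.143, Green 8.575, Gold 4.518, Silver 40.794, Violet 3.772, Amber 8.977.
Jefferson allocation: Red 4, Blue 4, Green 9, Gold 4, Silver 42, Violet 3, Amber 9.
Silver has quota 40.794 (lower 40, upper 41) but receives 42 — outside the quota interval.

Silver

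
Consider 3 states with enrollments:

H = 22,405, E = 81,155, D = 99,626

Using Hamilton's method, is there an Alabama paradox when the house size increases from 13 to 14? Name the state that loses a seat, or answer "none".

H

At 13 seats: H 2, E 5, D 6.
At 14 seats: H 1, E 6, D 7.
H drops from 2 to 1.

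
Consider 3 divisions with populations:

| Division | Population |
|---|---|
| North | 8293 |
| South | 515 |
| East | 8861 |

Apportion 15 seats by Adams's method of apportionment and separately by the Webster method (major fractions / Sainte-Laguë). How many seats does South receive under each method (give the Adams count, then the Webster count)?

1 and 0

Adams: North 7, South 1, East 7.
Webster: North 7, South 0, East 8.
South gets 1 under Adams and 0 under Webster.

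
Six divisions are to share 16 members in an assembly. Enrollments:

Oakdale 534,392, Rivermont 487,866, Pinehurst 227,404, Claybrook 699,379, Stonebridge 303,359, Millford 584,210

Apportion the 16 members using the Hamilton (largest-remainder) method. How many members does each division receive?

Oakdale 3, Rivermont 3, Pinehurst 1, Claybrook 4, Stonebridge 2, Millford 3

Total 2836610; standard divisor 2836610/16 ≈ 177288.125.
Standard quotas: Oakdale 3.0143, Rivermont 2.7518, Pinehurst 1.2827, Claybrook 3.9449, Stonebridge 1.7111, Millford 3.2953.
Lower quotas: Oakdale 3, Rivermont 2, Pinehurst 1, Claybrook 3, Stonebridge 1, Millford 3 (sum 13, leaving 3 seats).
Remainders in descending order: Claybrook 0.9449, Rivermont 0.7518, Stonebridge 0.7111, Millford 0.2953, Pinehurst 0.2827, Oakdale 0.0143.
Largest remainders: Claybrook, Rivermont, Stonebridge receive the extra seats.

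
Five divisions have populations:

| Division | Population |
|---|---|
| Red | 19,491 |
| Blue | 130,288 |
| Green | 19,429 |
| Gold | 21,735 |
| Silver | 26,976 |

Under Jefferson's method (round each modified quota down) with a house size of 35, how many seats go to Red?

Standard divisor 217919/35 ≈ 6226.257; standard quotas: Red 3.130, Blue 20.926, Green 3.120, Gold 3.491, Silver 4.333.
Rounding down gives 3, 20, 3, 3, 4 = 33 seats, so the divisor must be adjusted.
With modified divisor 5800: modified quotas Red 3.361, Blue 22.463, Green 3.350, Gold 3.747, Silver 4.651.
Rounding down: Red 3, Blue 22, Green 3, Gold 3, Silver 4 (total 35).
Red receives 3.

3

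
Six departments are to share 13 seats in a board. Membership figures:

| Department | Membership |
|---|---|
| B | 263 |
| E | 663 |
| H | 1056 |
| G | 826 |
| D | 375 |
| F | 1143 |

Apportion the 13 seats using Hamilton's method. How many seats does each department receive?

Standard divisor: 4326 ÷ 13 ≈ 332.769.
Standard quotas: B 0.790, E 1.992, H 3.173, G 2.482, D 1.127, F 3.435.
Lower quotas: B 0, E 1, H 3, G 2, D 1, F 3 (sum 10, leaving 3 seats).
Remainders in descending order: E 0.992, B 0.790, G 0.482, F 0.435, H 0.173, D 0.127.
The surplus seats go to E, B, G.

B 1, E 2, H 3, G 3, D 1, F 3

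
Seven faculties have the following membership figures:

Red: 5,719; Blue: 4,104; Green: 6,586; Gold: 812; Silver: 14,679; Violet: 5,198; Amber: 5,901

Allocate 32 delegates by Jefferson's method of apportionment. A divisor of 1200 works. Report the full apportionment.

With modified divisor 1200: modified quotas Red 4.766, Blue 3.420, Green 5.488, Gold 0.677, Silver 12.232, Violet 4.332, Amber 4.918.
Rounding down: Red 4, Blue 3, Green 5, Gold 0, Silver 12, Violet 4, Amber 4 (total 32).

Red 4, Blue 3, Green 5, Gold 0, Silver 12, Violet 4, Amber 4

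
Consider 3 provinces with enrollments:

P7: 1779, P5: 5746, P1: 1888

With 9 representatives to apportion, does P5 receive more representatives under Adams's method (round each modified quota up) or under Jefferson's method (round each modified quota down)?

Jefferson

Adams: P7 2, P5 5, P1 2.
Jefferson: P7 1, P5 6, P1 2.
P5 gets 5 under Adams and 6 under Jefferson.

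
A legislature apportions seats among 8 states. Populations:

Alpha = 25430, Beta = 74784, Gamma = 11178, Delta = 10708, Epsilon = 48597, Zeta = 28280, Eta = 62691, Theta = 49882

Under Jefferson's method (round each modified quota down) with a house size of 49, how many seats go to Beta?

Standard divisor 311550/49 ≈ 6358.163; standard quotas: Alpha 4.000, Beta 11.762, Gamma 1.758, Delta 1.684, Epsilon 7.643, Zeta 4.448, Eta 9.860, Theta 7.845.
Rounding down gives 3, 11, 1, 1, 7, 4, 9, 7 = 43 seats, so the divisor must be adjusted.
With modified divisor 5730: modified quotas Alpha 4.438, Beta 13.051, Gamma 1.951, Delta 1.869, Epsilon 8.481, Zeta 4.935, Eta 10.941, Theta 8.705.
Rounding down: Alpha 4, Beta 13, Gamma 1, Delta 1, Epsilon 8, Zeta 4, Eta 10, Theta 8 (total 49).
Beta receives 13.

13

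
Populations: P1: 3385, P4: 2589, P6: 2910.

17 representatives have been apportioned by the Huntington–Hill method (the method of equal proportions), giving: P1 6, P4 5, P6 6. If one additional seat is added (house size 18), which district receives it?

P1

Priority for the next seat is population ÷ (√(s·(s+1))).
Priorities: P1 522.317, P4 472.685, P6 449.023.
Highest priority: P1.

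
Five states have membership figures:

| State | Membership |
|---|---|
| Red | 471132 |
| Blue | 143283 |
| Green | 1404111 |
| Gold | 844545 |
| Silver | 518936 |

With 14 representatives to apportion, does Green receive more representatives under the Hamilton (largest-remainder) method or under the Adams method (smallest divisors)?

Hamilton: Red 2, Blue 1, Green 6, Gold 3, Silver 2.
Adams: Red 2, Blue 1, Green 5, Gold 4, Silver 2.
Green gets 6 under Hamilton and 5 under Adams.

Hamilton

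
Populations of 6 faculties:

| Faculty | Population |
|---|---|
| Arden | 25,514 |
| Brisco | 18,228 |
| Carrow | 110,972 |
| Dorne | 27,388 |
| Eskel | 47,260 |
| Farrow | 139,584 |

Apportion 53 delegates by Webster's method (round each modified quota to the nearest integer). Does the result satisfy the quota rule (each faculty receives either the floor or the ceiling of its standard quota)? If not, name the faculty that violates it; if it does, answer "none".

Standard quotas: Arden 3.665, Brisco 2.618, Carrow 15.941, Dorne 3.934, Eskel 6.789, Farrow 20.052.
Webster allocation: Arden 4, Brisco 3, Carrow 16, Dorne 4, Eskel 7, Farrow 19.
Farrow has quota 20.052 (lower 20, upper 21) but receives 19 — outside the quota interval.

Farrow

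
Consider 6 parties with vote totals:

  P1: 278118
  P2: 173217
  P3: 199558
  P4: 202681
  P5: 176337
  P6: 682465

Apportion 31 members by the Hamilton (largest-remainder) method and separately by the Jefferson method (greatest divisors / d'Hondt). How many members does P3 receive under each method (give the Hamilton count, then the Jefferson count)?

4 and 3

Hamilton: P1 5, P2 3, P3 4, P4 4, P5 3, P6 12.
Jefferson: P1 5, P2 3, P3 3, P4 4, P5 3, P6 13.
P3 gets 4 under Hamilton and 3 under Jefferson.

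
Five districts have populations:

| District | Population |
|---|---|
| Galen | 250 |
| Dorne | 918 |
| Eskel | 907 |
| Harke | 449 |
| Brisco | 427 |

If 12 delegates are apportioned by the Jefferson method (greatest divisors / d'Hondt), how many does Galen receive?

Standard divisor 2951/12 ≈ 245.917; standard quotas: Galen 1.017, Dorne 3.733, Eskel 3.688, Harke 1.826, Brisco 1.736.
Rounding down gives 1, 3, 3, 1, 1 = 9 seats, so the divisor must be adjusted.
With modified divisor 220: modified quotas Galen 1.136, Dorne 4.173, Eskel 4.123, Harke 2.041, Brisco 1.941.
Rounding down: Galen 1, Dorne 4, Eskel 4, Harke 2, Brisco 1 (total 12).
Galen receives 1.

1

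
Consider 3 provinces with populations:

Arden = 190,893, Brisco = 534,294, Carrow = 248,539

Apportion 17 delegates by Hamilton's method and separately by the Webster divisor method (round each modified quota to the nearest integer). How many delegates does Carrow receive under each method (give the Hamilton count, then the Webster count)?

5 and 4

Hamilton: Arden 3, Brisco 9, Carrow 5.
Webster: Arden 3, Brisco 10, Carrow 4.
Carrow gets 5 under Hamilton and 4 under Webster.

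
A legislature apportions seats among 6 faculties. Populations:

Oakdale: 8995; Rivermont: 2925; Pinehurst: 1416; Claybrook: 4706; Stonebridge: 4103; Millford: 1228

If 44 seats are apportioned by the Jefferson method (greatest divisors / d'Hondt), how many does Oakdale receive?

18

Standard divisor 23373/44 ≈ 531.205; standard quotas: Oakdale 16.933, Rivermont 5.506, Pinehurst 2.666, Claybrook 8.859, Stonebridge 7.724, Millford 2.312.
Rounding down gives 16, 5, 2, 8, 7, 2 = 40 seats, so the divisor must be adjusted.
With modified divisor 490: modified quotas Oakdale 18.357, Rivermont 5.969, Pinehurst 2.890, Claybrook 9.604, Stonebridge 8.373, Millford 2.506.
Rounding down: Oakdale 18, Rivermont 5, Pinehurst 2, Claybrook 9, Stonebridge 8, Millford 2 (total 44).
Oakdale receives 18.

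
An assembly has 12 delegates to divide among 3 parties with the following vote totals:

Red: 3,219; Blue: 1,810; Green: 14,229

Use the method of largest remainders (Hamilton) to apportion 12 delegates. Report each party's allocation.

Red: 2, Blue: 1, Green: 9

Standard divisor: 19258 ÷ 12 ≈ 1604.833.
Standard quotas: Red 2.0058, Blue 1.1278, Green 8.8663.
Lower quotas: Red 2, Blue 1, Green 8 (sum 11, leaving 1 seat).
Remainders in descending order: Green 0.8663, Blue 0.1278, Red 0.0058.
The surplus seat goes to Green.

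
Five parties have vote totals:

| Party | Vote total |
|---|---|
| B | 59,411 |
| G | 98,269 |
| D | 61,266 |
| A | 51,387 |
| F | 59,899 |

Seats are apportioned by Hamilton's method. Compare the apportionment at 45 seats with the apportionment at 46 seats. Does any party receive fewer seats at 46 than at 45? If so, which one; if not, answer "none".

none

At 45 seats: B 8, G 14, D 8, A 7, F 8.
At 46 seats: B 8, G 14, D 9, A 7, F 8.
No party's allocation decreased.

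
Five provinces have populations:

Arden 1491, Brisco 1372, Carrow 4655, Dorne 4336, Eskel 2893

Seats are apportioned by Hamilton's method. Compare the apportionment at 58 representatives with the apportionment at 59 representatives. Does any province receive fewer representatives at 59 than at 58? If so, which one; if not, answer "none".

At 58 seats: Arden 6, Brisco 6, Carrow 18, Dorne 17, Eskel 11.
At 59 seats: Arden 6, Brisco 5, Carrow 19, Dorne 17, Eskel 12.
Brisco drops from 6 to 5.

Brisco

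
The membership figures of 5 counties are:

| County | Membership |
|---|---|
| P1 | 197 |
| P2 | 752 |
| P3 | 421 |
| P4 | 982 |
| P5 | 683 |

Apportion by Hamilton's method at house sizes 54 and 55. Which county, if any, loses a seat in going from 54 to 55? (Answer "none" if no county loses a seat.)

P1

At 54 seats: P1 4, P2 13, P3 8, P4 17, P5 12.
At 55 seats: P1 3, P2 14, P3 8, P4 18, P5 12.
P1 drops from 4 to 3.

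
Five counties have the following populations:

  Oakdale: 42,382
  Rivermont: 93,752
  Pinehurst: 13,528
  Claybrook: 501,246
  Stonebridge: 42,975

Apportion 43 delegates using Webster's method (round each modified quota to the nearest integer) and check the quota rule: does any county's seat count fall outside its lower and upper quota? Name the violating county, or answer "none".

Claybrook

Standard quotas: Oakdale 2.626, Rivermont 5.810, Pinehurst 0.838, Claybrook 31.062, Stonebridge 2.663.
Webster allocation: Oakdale 3, Rivermont 6, Pinehurst 1, Claybrook 30, Stonebridge 3.
Claybrook has quota 31.062 (lower 31, upper 32) but receives 30 — outside the quota interval.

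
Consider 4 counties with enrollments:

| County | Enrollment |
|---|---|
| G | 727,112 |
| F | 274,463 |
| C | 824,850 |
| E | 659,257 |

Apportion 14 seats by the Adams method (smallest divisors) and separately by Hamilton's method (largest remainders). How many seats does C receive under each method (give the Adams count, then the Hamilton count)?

Adams: G 4, F 2, C 4, E 4.
Hamilton: G 4, F 1, C 5, E 4.
C gets 4 under Adams and 5 under Hamilton.

4 and 5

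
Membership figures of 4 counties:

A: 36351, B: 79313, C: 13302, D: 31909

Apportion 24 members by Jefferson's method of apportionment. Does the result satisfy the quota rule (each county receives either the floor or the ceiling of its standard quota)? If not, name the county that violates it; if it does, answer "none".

Standard quotas: A 5.423, B 11.832, C 1.984, D 4.760.
Jefferson allocation: A 5, B 12, C 2, D 5.
Every allocation lies between the lower and upper quota.

none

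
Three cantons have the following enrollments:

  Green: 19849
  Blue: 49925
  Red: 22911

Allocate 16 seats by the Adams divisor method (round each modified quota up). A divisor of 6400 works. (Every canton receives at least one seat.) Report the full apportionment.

With modified divisor 6400: modified quotas Green 3.101, Blue 7.801, Red 3.580.
Rounding up: Green 4, Blue 8, Red 4 (total 16).

Green: 4; Blue: 8; Red: 4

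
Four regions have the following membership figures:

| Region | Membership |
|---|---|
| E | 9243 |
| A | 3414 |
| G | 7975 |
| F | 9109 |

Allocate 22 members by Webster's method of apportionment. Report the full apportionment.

Standard divisor 29741/22 ≈ 1351.864; standard quotas: E 6.837, A 2.525, G 5.899, F 6.738.
Rounding to the nearest integer gives 7, 3, 6, 7 = 23 seats, so the divisor must be adjusted.
With modified divisor 1380: modified quotas E 6.698, A 2.474, G 5.779, F 6.601.
Rounding to the nearest integer: E 7, A 2, G 6, F 7 (total 22).

E 7, A 2, G 6, F 7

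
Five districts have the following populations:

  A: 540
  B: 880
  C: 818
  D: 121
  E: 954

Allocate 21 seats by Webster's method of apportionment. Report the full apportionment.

Standard divisor 3313/21 ≈ 157.762; standard quotas: A 3.423, B 5.578, C 5.185, D 0.767, E 6.047.
Rounding to the nearest integer gives A 3, B 6, C 5, D 1, E 6 — total 21, matching the house size, so no adjustment is needed.

A 3, B 6, C 5, D 1, E 6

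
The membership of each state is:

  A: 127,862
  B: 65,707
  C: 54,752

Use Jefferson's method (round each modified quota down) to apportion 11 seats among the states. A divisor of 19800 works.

A=6, B=3, C=2

With modified divisor 19800: modified quotas A 6.458, B 3.319, C 2.765.
Rounding down: A 6, B 3, C 2 (total 11).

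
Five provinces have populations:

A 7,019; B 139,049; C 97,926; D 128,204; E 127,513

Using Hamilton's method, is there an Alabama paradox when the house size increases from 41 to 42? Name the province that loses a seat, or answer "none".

At 41 seats: A 1, B 11, C 8, D 11, E 10.
At 42 seats: A 0, B 12, C 8, D 11, E 11.
A drops from 1 to 0.

A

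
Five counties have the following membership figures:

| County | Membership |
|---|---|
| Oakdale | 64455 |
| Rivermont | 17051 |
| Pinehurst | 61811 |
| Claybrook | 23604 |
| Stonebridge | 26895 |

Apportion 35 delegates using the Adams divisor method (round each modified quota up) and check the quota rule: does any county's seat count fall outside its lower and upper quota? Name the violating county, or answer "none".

Standard quotas: Oakdale 11.640, Rivermont 3.079, Pinehurst 11.162, Claybrook 4.262, Stonebridge 4.857.
Adams allocation: Oakdale 11, Rivermont 3, Pinehurst 11, Claybrook 5, Stonebridge 5.
Every allocation lies between the lower and upper quota.

none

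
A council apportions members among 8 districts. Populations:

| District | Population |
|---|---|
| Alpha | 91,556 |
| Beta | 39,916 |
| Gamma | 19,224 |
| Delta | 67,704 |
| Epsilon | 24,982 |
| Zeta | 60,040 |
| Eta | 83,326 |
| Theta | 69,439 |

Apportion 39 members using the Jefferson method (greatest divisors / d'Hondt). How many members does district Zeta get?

5

Standard divisor 456187/39 ≈ 11697.103; standard quotas: Alpha 7.827, Beta 3.412, Gamma 1.643, Delta 5.788, Epsilon 2.136, Zeta 5.133, Eta 7.124, Theta 5.936.
Rounding down gives 7, 3, 1, 5, 2, 5, 7, 5 = 35 seats, so the divisor must be adjusted.
With modified divisor 10300: modified quotas Alpha 8.889, Beta 3.875, Gamma 1.866, Delta 6.573, Epsilon 2.425, Zeta 5.829, Eta 8.090, Theta 6.742.
Rounding down: Alpha 8, Beta 3, Gamma 1, Delta 6, Epsilon 2, Zeta 5, Eta 8, Theta 6 (total 39).
Zeta receives 5.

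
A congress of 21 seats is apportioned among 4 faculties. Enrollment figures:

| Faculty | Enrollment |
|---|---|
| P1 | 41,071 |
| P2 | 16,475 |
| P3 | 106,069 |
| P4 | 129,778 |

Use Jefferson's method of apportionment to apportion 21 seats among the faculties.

Standard divisor 293393/21 ≈ 13971.095; standard quotas: P1 2.940, P2 1.179, P3 7.592, P4 9.289.
Rounding down gives 2, 1, 7, 9 = 19 seats, so the divisor must be adjusted.
With modified divisor 13100: modified quotas P1 3.135, P2 1.258, P3 8.097, P4 9.907.
Rounding down: P1 3, P2 1, P3 8, P4 9 (total 21).

P1: 3; P2: 1; P3: 8; P4: 9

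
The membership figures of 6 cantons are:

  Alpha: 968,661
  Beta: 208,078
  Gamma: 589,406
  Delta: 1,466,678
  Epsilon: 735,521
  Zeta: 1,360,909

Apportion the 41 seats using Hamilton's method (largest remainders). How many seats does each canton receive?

Alpha: 7; Beta: 2; Gamma: 5; Delta: 11; Epsilon: 6; Zeta: 10

Total 5329253; standard divisor 5329253/41 ≈ 129981.78.
Standard quotas: Alpha 7.4523, Beta 1.6008, Gamma 4.5345, Delta 11.2837, Epsilon 5.6586, Zeta 10.4700.
Lower quotas: Alpha 7, Beta 1, Gamma 4, Delta 11, Epsilon 5, Zeta 10 (sum 38, leaving 3 seats).
Remainders in descending order: Epsilon 0.6586, Beta 0.6008, Gamma 0.5345, Zeta 0.4700, Alpha 0.4523, Delta 0.2837.
Largest remainders: Epsilon, Beta, Gamma receive the extra seats.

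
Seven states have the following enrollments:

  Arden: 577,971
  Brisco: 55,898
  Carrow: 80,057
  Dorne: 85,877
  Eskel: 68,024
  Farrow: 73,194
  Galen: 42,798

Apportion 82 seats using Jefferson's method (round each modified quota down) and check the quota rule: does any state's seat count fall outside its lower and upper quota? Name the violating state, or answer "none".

Arden

Standard quotas: Arden 48.173, Brisco 4.659, Carrow 6.673, Dorne 7.158, Eskel 5.670, Farrow 6.101, Galen 3.567.
Jefferson allocation: Arden 50, Brisco 4, Carrow 7, Dorne 7, Eskel 5, Farrow 6, Galen 3.
Arden has quota 48.173 (lower 48, upper 49) but receives 50 — outside the quota interval.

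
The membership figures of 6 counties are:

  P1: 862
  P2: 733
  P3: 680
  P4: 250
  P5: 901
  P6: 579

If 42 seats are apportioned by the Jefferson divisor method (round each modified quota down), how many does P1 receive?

Standard divisor 4005/42 ≈ 95.357; standard quotas: P1 9.040, P2 7.687, P3 7.131, P4 2.622, P5 9.449, P6 6.072.
Rounding down gives 9, 7, 7, 2, 9, 6 = 40 seats, so the divisor must be adjusted.
With modified divisor 88: modified quotas P1 9.795, P2 8.330, P3 7.727, P4 2.841, P5 10.239, P6 6.580.
Rounding down: P1 9, P2 8, P3 7, P4 2, P5 10, P6 6 (total 42).
P1 receives 9.

9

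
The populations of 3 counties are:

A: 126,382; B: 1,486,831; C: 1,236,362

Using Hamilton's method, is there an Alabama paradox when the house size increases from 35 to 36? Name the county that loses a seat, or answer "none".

At 35 seats: A 2, B 18, C 15.
At 36 seats: A 1, B 19, C 16.
A drops from 2 to 1.

A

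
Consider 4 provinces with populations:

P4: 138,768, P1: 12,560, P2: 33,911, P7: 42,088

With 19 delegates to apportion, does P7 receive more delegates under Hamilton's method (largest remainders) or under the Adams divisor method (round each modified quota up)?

Hamilton: P4 12, P1 1, P2 3, P7 3.
Adams: P4 11, P1 1, P2 3, P7 4.
P7 gets 3 under Hamilton and 4 under Adams.

Adams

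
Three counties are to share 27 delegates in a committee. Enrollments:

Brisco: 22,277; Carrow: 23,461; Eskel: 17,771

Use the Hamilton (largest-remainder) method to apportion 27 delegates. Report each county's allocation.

The standard divisor is 63509/27 ≈ 2352.185.
Standard quotas: Brisco 9.4708, Carrow 9.9741, Eskel 7.5551.
Lower quotas: Brisco 9, Carrow 9, Eskel 7 (sum 25, leaving 2 seats).
Remainders in descending order: Carrow 0.9741, Eskel 0.5551, Brisco 0.4708.
Largest remainders: Carrow, Eskel receive the extra seats.

Brisco 9; Carrow 10; Eskel 8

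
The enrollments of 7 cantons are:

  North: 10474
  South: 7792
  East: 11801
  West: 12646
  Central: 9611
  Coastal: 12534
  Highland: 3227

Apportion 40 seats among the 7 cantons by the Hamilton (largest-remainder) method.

The standard divisor is 68085/40 ≈ 1702.125.
Standard quotas: North 6.1535, South 4.5778, East 6.9331, West 7.4295, Central 5.6465, Coastal 7.3637, Highland 1.8959.
Lower quotas: North 6, South 4, East 6, West 7, Central 5, Coastal 7, Highland 1 (sum 36, leaving 4 seats).
Remainders in descending order: East 0.9331, Highland 0.8959, Central 0.6465, South 0.5778, West 0.4295, Coastal 0.3637, North 0.1535.
The surplus seats go to East, Highland, Central, South.

North=6, South=5, East=7, West=7, Central=6, Coastal=7, Highland=2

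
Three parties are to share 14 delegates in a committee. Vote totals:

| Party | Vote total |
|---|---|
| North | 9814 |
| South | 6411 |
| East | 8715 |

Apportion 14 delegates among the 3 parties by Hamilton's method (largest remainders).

Total 24940; standard divisor 24940/14 ≈ 1781.429.
Standard quotas: North 5.5091, South 3.5988, East 4.8921.
Lower quotas: North 5, South 3, East 4 (sum 12, leaving 2 seats).
Remainders in descending order: East 0.8921, South 0.5988, North 0.5091.
Largest remainders: East, South receive the extra seats.

North: 5; South: 4; East: 5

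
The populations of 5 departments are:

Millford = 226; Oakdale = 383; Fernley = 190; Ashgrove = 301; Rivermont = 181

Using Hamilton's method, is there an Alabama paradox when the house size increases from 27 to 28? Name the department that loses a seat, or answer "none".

At 27 seats: Millford 5, Oakdale 8, Fernley 4, Ashgrove 6, Rivermont 4.
At 28 seats: Millford 5, Oakdale 8, Fernley 4, Ashgrove 7, Rivermont 4.
No department's allocation decreased.

none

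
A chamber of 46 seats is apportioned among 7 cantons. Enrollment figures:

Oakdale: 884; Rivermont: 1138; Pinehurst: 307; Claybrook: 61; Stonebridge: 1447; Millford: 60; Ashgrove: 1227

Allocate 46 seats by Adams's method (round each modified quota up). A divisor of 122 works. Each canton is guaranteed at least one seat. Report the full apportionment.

Oakdale: 8, Rivermont: 10, Pinehurst: 3, Claybrook: 1, Stonebridge: 12, Millford: 1, Ashgrove: 11

With modified divisor 122: modified quotas Oakdale 7.246, Rivermont 9.328, Pinehurst 2.516, Claybrook 0.500, Stonebridge 11.861, Millford 0.492, Ashgrove 10.057.
Rounding up: Oakdale 8, Rivermont 10, Pinehurst 3, Claybrook 1, Stonebridge 12, Millford 1, Ashgrove 11 (total 46).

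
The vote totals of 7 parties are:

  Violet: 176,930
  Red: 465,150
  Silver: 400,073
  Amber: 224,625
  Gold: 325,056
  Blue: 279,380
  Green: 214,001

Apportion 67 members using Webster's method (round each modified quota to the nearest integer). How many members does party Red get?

15

Standard divisor 2085215/67 ≈ 31122.612; standard quotas: Violet 5.685, Red 14.946, Silver 12.855, Amber 7.217, Gold 10.444, Blue 8.977, Green 6.876.
Rounding to the nearest integer gives Violet 6, Red 15, Silver 13, Amber 7, Gold 10, Blue 9, Green 7 — total 67, matching the house size, so no adjustment is needed.
Red receives 15.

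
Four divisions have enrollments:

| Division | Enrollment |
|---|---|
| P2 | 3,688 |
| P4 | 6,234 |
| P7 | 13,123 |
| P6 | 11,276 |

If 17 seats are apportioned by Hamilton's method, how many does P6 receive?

The standard divisor is 34321/17 ≈ 2018.882.
Standard quotas: P2 1.8268, P4 3.0878, P7 6.5001, P6 5.5853.
Lower quotas: P2 1, P4 3, P7 6, P6 5 (sum 15, leaving 2 seats).
Remainders in descending order: P2 0.8268, P6 0.5853, P7 0.5001, P4 0.0878.
The surplus seats go to P2, P6.
P6 receives 6.

6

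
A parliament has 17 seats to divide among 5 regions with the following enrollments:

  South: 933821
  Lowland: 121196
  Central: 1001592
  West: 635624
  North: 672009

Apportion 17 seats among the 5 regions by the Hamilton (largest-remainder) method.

The standard divisor is 3364242/17 ≈ 197896.588.
Standard quotas: South 4.7187, Lowland 0.6124, Central 5.0612, West 3.2119, North 3.3958.
Lower quotas: South 4, Lowland 0, Central 5, West 3, North 3 (sum 15, leaving 2 seats).
Remainders in descending order: South 0.7187, Lowland 0.6124, North 0.3958, West 0.2119, Central 0.0612.
Largest remainders: South, Lowland receive the extra seats.

South 5; Lowland 1; Central 5; West 3; North 3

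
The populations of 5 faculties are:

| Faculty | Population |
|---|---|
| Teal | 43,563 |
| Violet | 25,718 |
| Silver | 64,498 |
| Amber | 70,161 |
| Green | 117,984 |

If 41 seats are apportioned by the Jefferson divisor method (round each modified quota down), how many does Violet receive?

Standard divisor 321924/41 ≈ 7851.805; standard quotas: Teal 5.548, Violet 3.275, Silver 8.214, Amber 8.936, Green 15.026.
Rounding down gives 5, 3, 8, 8, 15 = 39 seats, so the divisor must be adjusted.
With modified divisor 7300: modified quotas Teal 5.968, Violet 3.523, Silver 8.835, Amber 9.611, Green 16.162.
Rounding down: Teal 5, Violet 3, Silver 8, Amber 9, Green 16 (total 41).
Violet receives 3.

3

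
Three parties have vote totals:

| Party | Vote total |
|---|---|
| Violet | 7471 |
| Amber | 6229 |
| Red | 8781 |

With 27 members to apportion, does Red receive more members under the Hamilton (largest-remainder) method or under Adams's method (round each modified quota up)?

Hamilton: Violet 9, Amber 7, Red 11.
Adams: Violet 9, Amber 8, Red 10.
Red gets 11 under Hamilton and 10 under Adams.

Hamilton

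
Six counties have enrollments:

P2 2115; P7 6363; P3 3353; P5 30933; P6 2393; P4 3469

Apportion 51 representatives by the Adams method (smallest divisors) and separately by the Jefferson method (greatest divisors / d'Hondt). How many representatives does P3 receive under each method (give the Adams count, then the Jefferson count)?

4 and 3

Adams: P2 3, P7 7, P3 4, P5 30, P6 3, P4 4.
Jefferson: P2 2, P7 7, P3 3, P5 34, P6 2, P4 3.
P3 gets 4 under Adams and 3 under Jefferson.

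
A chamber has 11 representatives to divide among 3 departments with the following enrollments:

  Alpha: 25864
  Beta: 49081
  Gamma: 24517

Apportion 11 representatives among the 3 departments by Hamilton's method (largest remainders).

Total 99462; standard divisor 99462/11 = 9042.
Standard quotas: Alpha 2.8604, Beta 5.4281, Gamma 2.7115.
Lower quotas: Alpha 2, Beta 5, Gamma 2 (sum 9, leaving 2 seats).
Remainders in descending order: Alpha 0.8604, Gamma 0.7115, Beta 0.4281.
The surplus seats go to Alpha, Gamma.

Alpha: 3; Beta: 5; Gamma: 3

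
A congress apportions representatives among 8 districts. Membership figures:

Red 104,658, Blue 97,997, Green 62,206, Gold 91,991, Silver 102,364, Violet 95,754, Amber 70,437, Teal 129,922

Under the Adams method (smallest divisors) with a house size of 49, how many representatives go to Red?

7

Standard divisor 755329/49 ≈ 15414.878; standard quotas: Red 6.789, Blue 6.357, Green 4.035, Gold 5.968, Silver 6.641, Violet 6.212, Amber 4.569, Teal 8.428.
Rounding up gives 7, 7, 5, 6, 7, 7, 5, 9 = 53 seats, so the divisor must be adjusted.
With modified divisor 16700: modified quotas Red 6.267, Blue 5.868, Green 3.725, Gold 5.508, Silver 6.130, Violet 5.734, Amber 4.218, Teal 7.780.
Rounding up: Red 7, Blue 6, Green 4, Gold 6, Silver 7, Violet 6, Amber 5, Teal 8 (total 49).
Red receives 7.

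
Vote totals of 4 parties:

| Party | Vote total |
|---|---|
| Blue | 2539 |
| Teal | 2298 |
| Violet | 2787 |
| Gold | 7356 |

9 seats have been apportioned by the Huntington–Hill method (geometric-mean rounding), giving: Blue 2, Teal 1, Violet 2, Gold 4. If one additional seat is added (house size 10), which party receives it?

Priority for the next seat is population ÷ (√(s·(s+1))).
Priorities: Blue 1036.542, Teal 1624.931, Violet 1137.788, Gold 1644.852.
Highest priority: Gold.

Gold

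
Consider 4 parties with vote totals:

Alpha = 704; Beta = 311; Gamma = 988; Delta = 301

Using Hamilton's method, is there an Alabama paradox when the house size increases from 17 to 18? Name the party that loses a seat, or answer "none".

At 17 seats: Alpha 5, Beta 3, Gamma 7, Delta 2.
At 18 seats: Alpha 6, Beta 2, Gamma 8, Delta 2.
Beta drops from 3 to 2.

Beta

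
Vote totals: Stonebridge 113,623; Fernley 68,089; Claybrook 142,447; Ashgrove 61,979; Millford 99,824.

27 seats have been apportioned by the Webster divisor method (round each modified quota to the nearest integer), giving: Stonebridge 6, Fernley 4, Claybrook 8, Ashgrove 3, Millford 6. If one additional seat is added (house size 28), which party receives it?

Ashgrove

Priority for the next seat is population ÷ (current seats + 0.5).
Priorities: Stonebridge 17480.462, Fernley 15130.889, Claybrook 16758.471, Ashgrove 17708.286, Millford 15357.538.
Highest priority: Ashgrove.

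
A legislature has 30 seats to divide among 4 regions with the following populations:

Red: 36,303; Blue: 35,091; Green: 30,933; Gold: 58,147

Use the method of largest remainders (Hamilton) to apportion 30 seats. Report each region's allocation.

Red=7, Blue=6, Green=6, Gold=11

The standard divisor is 160474/30 ≈ 5349.133.
Standard quotas: Red 6.7867, Blue 6.5601, Green 5.7828, Gold 10.8704.
Lower quotas: Red 6, Blue 6, Green 5, Gold 10 (sum 27, leaving 3 seats).
Remainders in descending order: Gold 0.8704, Red 0.7867, Green 0.7828, Blue 0.5601.
The surplus seats go to Gold, Red, Green.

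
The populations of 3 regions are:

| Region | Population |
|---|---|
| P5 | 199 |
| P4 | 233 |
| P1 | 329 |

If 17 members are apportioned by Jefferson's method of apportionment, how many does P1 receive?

Standard divisor 761/17 ≈ 44.765; standard quotas: P5 4.445, P4 5.205, P1 7.350.
Rounding down gives 4, 5, 7 = 16 seats, so the divisor must be adjusted.
With modified divisor 40: modified quotas P5 4.975, P4 5.825, P1 8.225.
Rounding down: P5 4, P4 5, P1 8 (total 17).
P1 receives 8.

8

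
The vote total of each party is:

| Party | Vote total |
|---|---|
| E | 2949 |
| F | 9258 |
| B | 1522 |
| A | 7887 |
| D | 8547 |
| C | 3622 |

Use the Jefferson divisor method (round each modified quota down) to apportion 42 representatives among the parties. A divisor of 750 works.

With modified divisor 750: modified quotas E 3.932, F 12.344, B 2.029, A 10.516, D 11.396, C 4.829.
Rounding down: E 3, F 12, B 2, A 10, D 11, C 4 (total 42).

E 3; F 12; B 2; A 10; D 11; C 4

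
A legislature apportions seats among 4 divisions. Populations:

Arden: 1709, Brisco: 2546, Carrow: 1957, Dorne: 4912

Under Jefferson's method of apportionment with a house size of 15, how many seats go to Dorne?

Standard divisor 11124/15 ≈ 741.6; standard quotas: Arden 2.304, Brisco 3.433, Carrow 2.639, Dorne 6.624.
Rounding down gives 2, 3, 2, 6 = 13 seats, so the divisor must be adjusted.
With modified divisor 640: modified quotas Arden 2.670, Brisco 3.978, Carrow 3.058, Dorne 7.675.
Rounding down: Arden 2, Brisco 3, Carrow 3, Dorne 7 (total 15).
Dorne receives 7.

7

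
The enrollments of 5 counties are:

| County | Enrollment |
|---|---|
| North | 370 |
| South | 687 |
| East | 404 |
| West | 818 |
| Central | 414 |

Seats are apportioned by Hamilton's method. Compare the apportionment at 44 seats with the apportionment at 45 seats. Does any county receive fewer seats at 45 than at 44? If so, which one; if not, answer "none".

none

At 44 seats: North 6, South 11, East 7, West 13, Central 7.
At 45 seats: North 6, South 11, East 7, West 14, Central 7.
No county's allocation decreased.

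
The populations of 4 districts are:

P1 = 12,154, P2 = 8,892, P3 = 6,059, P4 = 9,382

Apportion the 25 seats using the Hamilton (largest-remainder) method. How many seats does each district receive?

The standard divisor is 36487/25 ≈ 1459.48.
Standard quotas: P1 8.3276, P2 6.0926, P3 4.1515, P4 6.4283.
Lower quotas: P1 8, P2 6, P3 4, P4 6 (sum 24, leaving 1 seat).
Remainders in descending order: P4 0.4283, P1 0.3276, P3 0.1515, P2 0.0926.
Largest remainder: P4 receives the extra seat.

P1 8; P2 6; P3 4; P4 7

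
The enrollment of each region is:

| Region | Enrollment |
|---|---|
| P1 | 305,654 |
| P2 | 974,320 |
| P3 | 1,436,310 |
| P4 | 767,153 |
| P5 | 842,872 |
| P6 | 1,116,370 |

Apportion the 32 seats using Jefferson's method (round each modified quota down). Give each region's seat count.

Standard divisor 5442679/32 ≈ 170083.719; standard quotas: P1 1.797, P2 5.728, P3 8.445, P4 4.510, P5 4.956, P6 6.564.
Rounding down gives 1, 5, 8, 4, 4, 6 = 28 seats, so the divisor must be adjusted.
With modified divisor 156500: modified quotas P1 1.953, P2 6.226, P3 9.178, P4 4.902, P5 5.386, P6 7.133.
Rounding down: P1 1, P2 6, P3 9, P4 4, P5 5, P6 7 (total 32).

P1: 1, P2: 6, P3: 9, P4: 4, P5: 5, P6: 7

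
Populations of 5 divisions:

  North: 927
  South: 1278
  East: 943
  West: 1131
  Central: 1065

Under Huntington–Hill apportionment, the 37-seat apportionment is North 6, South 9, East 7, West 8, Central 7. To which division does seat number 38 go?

North

Priority for the next seat is population ÷ (√(s·(s+1))).
Priorities: North 143.039, South 134.713, East 126.014, West 133.290, Central 142.317.
Highest priority: North.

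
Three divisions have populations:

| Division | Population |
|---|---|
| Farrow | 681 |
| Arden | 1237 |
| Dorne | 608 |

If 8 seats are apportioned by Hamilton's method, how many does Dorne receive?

2

The standard divisor is 2526/8 ≈ 315.75.
Standard quotas: Farrow 2.157, Arden 3.918, Dorne 1.926.
Lower quotas: Farrow 2, Arden 3, Dorne 1 (sum 6, leaving 2 seats).
Remainders in descending order: Dorne 0.926, Arden 0.918, Farrow 0.157.
The surplus seats go to Dorne, Arden.
Dorne receives 2.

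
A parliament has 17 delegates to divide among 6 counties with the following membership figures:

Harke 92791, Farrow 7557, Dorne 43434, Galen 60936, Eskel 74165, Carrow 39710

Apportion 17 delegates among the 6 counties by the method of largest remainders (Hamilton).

Total 318593; standard divisor 318593/17 ≈ 18740.765.
Standard quotas: Harke 4.9513, Farrow 0.4032, Dorne 2.3176, Galen 3.2515, Eskel 3.9574, Carrow 2.1189.
Lower quotas: Harke 4, Farrow 0, Dorne 2, Galen 3, Eskel 3, Carrow 2 (sum 14, leaving 3 seats).
Remainders in descending order: Eskel 0.9574, Harke 0.9513, Farrow 0.4032, Dorne 0.3176, Galen 0.2515, Carrow 0.1189.
The surplus seats go to Eskel, Harke, Farrow.

Harke=5, Farrow=1, Dorne=2, Galen=3, Eskel=4, Carrow=2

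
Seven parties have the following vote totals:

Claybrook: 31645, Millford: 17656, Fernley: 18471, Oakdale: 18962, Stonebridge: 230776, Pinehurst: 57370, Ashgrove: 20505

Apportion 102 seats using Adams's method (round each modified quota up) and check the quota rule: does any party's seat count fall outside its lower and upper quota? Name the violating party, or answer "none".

Stonebridge

Standard quotas: Claybrook 8.164, Millford 4.555, Fernley 4.765, Oakdale 4.892, Stonebridge 59.535, Pinehurst 14.800, Ashgrove 5.290.
Adams allocation: Claybrook 8, Millford 5, Fernley 5, Oakdale 5, Stonebridge 58, Pinehurst 15, Ashgrove 6.
Stonebridge has quota 59.535 (lower 59, upper 60) but receives 58 — outside the quota interval.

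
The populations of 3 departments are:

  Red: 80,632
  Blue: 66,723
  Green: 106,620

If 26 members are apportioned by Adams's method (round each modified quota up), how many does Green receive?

Standard divisor 253975/26 ≈ 9768.269; standard quotas: Red 8.254, Blue 6.831, Green 10.915.
Rounding up gives 9, 7, 11 = 27 seats, so the divisor must be adjusted.
With modified divisor 10400: modified quotas Red 7.753, Blue 6.416, Green 10.252.
Rounding up: Red 8, Blue 7, Green 11 (total 26).
Green receives 11.

11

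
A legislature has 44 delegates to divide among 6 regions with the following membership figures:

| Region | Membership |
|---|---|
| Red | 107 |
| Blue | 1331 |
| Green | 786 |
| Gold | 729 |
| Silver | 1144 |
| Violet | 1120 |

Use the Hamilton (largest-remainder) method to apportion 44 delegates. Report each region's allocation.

Total 5217; standard divisor 5217/44 ≈ 118.568.
Standard quotas: Red 0.902, Blue 11.226, Green 6.629, Gold 6.148, Silver 9.648, Violet 9.446.
Lower quotas: Red 0, Blue 11, Green 6, Gold 6, Silver 9, Violet 9 (sum 41, leaving 3 seats).
Remainders in descending order: Red 0.902, Silver 0.648, Green 0.629, Violet 0.446, Blue 0.226, Gold 0.148.
Largest remainders: Red, Silver, Green receive the extra seats.

Red 1, Blue 11, Green 7, Gold 6, Silver 10, Violet 9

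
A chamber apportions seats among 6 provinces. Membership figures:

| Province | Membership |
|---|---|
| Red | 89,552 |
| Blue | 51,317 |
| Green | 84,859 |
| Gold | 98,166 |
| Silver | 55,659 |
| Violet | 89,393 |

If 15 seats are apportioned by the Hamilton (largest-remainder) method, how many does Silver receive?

Total 468946; standard divisor 468946/15 ≈ 31263.067.
Standard quotas: Red 2.8645, Blue 1.6415, Green 2.7144, Gold 3.1400, Silver 1.7803, Violet 2.8594.
Lower quotas: Red 2, Blue 1, Green 2, Gold 3, Silver 1, Violet 2 (sum 11, leaving 4 seats).
Remainders in descending order: Red 0.8645, Violet 0.8594, Silver 0.7803, Green 0.7144, Blue 0.6415, Gold 0.1400.
Largest remainders: Red, Violet, Silver, Green receive the extra seats.
Silver receives 2.

2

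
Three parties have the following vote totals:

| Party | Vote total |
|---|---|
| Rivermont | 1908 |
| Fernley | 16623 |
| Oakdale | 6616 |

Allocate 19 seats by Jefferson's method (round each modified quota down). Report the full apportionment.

Standard divisor 25147/19 ≈ 1323.526; standard quotas: Rivermont 1.442, Fernley 12.560, Oakdale 4.999.
Rounding down gives 1, 12, 4 = 17 seats, so the divisor must be adjusted.
With modified divisor 1200: modified quotas Rivermont 1.590, Fernley 13.852, Oakdale 5.513.
Rounding down: Rivermont 1, Fernley 13, Oakdale 5 (total 19).

Rivermont 1, Fernley 13, Oakdale 5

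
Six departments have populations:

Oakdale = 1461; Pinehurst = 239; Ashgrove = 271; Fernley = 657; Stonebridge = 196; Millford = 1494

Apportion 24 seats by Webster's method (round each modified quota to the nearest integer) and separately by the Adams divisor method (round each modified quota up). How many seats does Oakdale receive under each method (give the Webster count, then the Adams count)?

Webster: Oakdale 8, Pinehurst 1, Ashgrove 2, Fernley 4, Stonebridge 1, Millford 8.
Adams: Oakdale 7, Pinehurst 2, Ashgrove 2, Fernley 4, Stonebridge 1, Millford 8.
Oakdale gets 8 under Webster and 7 under Adams.

8 and 7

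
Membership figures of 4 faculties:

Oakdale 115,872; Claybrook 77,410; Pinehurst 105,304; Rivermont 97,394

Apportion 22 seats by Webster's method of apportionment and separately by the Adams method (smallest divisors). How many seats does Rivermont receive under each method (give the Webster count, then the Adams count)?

5 and 6

Webster: Oakdale 7, Claybrook 4, Pinehurst 6, Rivermont 5.
Adams: Oakdale 6, Claybrook 4, Pinehurst 6, Rivermont 6.
Rivermont gets 5 under Webster and 6 under Adams.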